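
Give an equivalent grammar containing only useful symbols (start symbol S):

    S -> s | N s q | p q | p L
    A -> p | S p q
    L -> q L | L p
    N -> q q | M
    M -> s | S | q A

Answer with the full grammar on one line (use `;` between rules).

Generating nonterminals: {A, M, N, S}.
Reachable from S after that: {A, M, N, S}.
Removed useless symbols: {L} and every production mentioning them.

S -> s | N s q | p q; A -> p | S p q; N -> q q | M; M -> s | S | q A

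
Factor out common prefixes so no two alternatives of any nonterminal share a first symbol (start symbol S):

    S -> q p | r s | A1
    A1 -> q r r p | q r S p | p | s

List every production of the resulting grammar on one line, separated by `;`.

S -> q p | r s | A1; A1 -> p | s | q r A1'; A1' -> r p | S p

A1 has alternatives sharing prefix 'q r': factor to A1 → q r A1' with A1' → r p | S p.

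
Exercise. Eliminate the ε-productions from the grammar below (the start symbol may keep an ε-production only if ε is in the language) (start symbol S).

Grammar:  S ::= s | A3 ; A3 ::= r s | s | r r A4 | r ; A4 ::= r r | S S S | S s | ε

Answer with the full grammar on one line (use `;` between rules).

Nullable set = {A4}.
ε ∉ L(G), so no ε-production is kept.
Add the nullable-subset variants: A3 → r r A4 gives r r A4 | r r.

S ::= s | A3; A3 ::= r s | s | r r A4 | r r | r; A4 ::= r r | S S S | S s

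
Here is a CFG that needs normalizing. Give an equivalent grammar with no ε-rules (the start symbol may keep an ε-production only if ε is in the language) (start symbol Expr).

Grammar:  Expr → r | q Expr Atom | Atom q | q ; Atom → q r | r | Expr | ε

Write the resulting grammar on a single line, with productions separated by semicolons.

Nullable nonterminals: {Atom}.
ε ∉ L(G), so no ε-production is kept.
For each production, add variants omitting each subset of nullable occurrences: Expr → q Expr Atom gives q Expr Atom | q Expr. Expr → Atom q gives Atom q | q.

Expr → r | q Expr Atom | q Expr | Atom q | q; Atom → q r | r | Expr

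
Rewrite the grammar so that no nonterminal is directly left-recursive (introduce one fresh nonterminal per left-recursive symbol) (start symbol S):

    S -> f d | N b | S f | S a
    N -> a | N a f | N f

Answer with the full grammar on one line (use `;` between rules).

S -> f d S' | N b S'; N -> a N'; S' -> f S' | a S' | ε; N' -> a f N' | f N' | ε

Left recursion appears on S, N.
For S: α = {f, a}, β = {f d, N b}. Rewrite as S → β S' and S' → α S' | ε.
For N: α = {a f, f}, β = {a}. Rewrite as N → β N' and N' → α N' | ε.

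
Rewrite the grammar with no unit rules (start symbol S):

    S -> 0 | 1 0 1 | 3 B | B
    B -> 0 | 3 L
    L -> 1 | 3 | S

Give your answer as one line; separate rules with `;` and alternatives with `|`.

S -> 0 | 3 L | 1 0 1 | 3 B; B -> 0 | 3 L; L -> 1 | 3 | 0 | 3 L | 1 0 1 | 3 B

Unit pairs: L ⇒* {B, S}; S ⇒* {B}.
Replace each nonterminal's rules with the union of the non-unit rules of every nonterminal it unit-derives.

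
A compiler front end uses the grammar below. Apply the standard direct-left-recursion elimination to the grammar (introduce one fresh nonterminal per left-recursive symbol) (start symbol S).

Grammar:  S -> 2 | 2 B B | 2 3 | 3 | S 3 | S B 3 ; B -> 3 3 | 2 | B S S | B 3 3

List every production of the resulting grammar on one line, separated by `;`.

Directly left-recursive nonterminals: S, B.
For S: α = {3, B 3}, β = {2, 2 B B, 2 3, 3}. Rewrite as S → β S' and S' → α S' | ε.
For B: α = {S S, 3 3}, β = {3 3, 2}. Rewrite as B → β B' and B' → α B' | ε.

S -> 2 S' | 2 B B S' | 2 3 S' | 3 S'; B -> 3 3 B' | 2 B'; S' -> 3 S' | B 3 S' | eps; B' -> S S B' | 3 3 B' | eps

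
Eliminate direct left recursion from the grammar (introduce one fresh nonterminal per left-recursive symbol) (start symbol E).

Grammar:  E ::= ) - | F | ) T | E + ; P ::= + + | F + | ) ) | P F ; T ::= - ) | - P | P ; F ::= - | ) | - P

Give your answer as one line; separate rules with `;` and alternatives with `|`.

E ::= ) - E' | F E' | ) T E'; P ::= + + P' | F + P' | ) ) P'; T ::= - ) | - P | P; F ::= - | ) | - P; E' ::= + E' | ε; P' ::= F P' | ε

Left recursion appears on E, P.
For E: α = {+}, β = {) -, F, ) T}. Rewrite as E → β E' and E' → α E' | ε.
For P: α = {F}, β = {+ +, F +, ) )}. Rewrite as P → β P' and P' → α P' | ε.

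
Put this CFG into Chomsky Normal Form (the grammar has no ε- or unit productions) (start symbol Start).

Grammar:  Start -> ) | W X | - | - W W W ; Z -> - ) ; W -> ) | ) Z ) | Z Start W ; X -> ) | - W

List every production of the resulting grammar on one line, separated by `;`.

Start -> ) | W X | - | X1 Y1; Z -> X1 X2; W -> ) | X2 Y3 | Z Y4; X -> ) | X1 W; X1 -> -; X2 -> ); Y1 -> W Y2; Y2 -> W W; Y3 -> Z X2; Y4 -> Start W

Introduce a nonterminal for each terminal appearing in a rule of length ≥ 2: X1 → -, X2 → ).
Binarize each right-hand side of length ≥ 3 by chaining fresh nonterminals (Y1, Y2, …): affected rules were Start → X1 W W W; W → X2 Z X2; W → Z Start W.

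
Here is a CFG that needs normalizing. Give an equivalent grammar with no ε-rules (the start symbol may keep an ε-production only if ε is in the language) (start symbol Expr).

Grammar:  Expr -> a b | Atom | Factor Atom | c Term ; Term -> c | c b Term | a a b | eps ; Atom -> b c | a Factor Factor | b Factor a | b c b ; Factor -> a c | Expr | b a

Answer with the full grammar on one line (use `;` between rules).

Expr -> a b | Atom | Factor Atom | c Term | c; Term -> c | c b Term | c b | a a b; Atom -> b c | a Factor Factor | b Factor a | b c b; Factor -> a c | Expr | b a

The nullable symbols are {Term}.
ε ∉ L(G), so no ε-production is kept.
For each production, add variants omitting each subset of nullable occurrences: Expr → c Term gives c Term | c. Term → c b Term gives c b Term | c b.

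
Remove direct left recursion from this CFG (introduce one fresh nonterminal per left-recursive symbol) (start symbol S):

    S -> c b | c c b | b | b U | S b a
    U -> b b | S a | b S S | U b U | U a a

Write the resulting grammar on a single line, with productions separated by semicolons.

S -> c b S' | c c b S' | b S' | b U S'; U -> b b U' | S a U' | b S S U'; S' -> b a S' | ε; U' -> b U U' | a a U' | ε

Left recursion appears on S, U.
For S: α = {b a}, β = {c b, c c b, b, b U}. Rewrite as S → β S' and S' → α S' | ε.
For U: α = {b U, a a}, β = {b b, S a, b S S}. Rewrite as U → β U' and U' → α U' | ε.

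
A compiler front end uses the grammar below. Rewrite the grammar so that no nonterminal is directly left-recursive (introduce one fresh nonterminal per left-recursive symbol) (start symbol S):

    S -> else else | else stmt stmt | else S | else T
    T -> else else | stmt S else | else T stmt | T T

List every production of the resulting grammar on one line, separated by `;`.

S -> else else | else stmt stmt | else S | else T; T -> else else T' | stmt S else T' | else T stmt T'; T' -> T T' | ε

Left recursion appears on T.
For T: α = {T}, β = {else else, stmt S else, else T stmt}. Rewrite as T → β T' and T' → α T' | ε.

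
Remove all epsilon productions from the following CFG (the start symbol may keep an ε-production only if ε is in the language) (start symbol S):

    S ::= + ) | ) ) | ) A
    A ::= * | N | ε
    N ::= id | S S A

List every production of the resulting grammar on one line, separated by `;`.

Nullable nonterminals: {A}.
ε ∉ L(G), so no ε-production is kept.
For each production, add variants omitting each subset of nullable occurrences: S → ) A gives ) A | ). N → S S A gives S S A | S S.

S ::= + ) | ) ) | ) A | ); A ::= * | N; N ::= id | S S A | S S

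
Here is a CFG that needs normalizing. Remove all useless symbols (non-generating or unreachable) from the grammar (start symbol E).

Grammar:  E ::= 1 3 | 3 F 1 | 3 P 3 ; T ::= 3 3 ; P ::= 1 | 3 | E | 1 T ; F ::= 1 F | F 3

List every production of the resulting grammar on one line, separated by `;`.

E ::= 1 3 | 3 P 3; T ::= 3 3; P ::= 1 | 3 | E | 1 T

Generating nonterminals: {E, P, T}.
Reachable from E after that: {E, P, T}.
Removed useless symbols: {F} and every production mentioning them.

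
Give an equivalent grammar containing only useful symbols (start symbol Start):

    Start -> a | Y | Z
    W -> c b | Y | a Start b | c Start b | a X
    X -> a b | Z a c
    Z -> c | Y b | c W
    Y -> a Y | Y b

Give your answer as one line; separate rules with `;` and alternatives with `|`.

Generating nonterminals: {Start, W, X, Z}.
Reachable from Start after that: {Start, W, X, Z}.
Removed useless symbols: {Y} and every production mentioning them.

Start -> a | Z; W -> c b | a Start b | c Start b | a X; X -> a b | Z a c; Z -> c | c W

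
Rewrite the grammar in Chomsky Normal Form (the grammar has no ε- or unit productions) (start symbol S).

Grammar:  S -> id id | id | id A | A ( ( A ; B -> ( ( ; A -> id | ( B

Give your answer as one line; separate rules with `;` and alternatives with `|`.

S -> X1 X1 | id | X1 A | A Y1; B -> X2 X2; A -> id | X2 B; X1 -> id; X2 -> (; Y1 -> X2 Y2; Y2 -> X2 A

Introduce a nonterminal for each terminal appearing in a rule of length ≥ 2: X1 → id, X2 → (.
Binarize each right-hand side of length ≥ 3 by chaining fresh nonterminals (Y1, Y2, …): affected rules were S → A X2 X2 A.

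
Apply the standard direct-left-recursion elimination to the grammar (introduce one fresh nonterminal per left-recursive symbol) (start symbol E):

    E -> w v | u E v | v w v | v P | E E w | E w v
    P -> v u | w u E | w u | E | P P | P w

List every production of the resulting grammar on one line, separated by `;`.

E -> w v E' | u E v E' | v w v E' | v P E'; P -> v u P' | w u E P' | w u P' | E P'; E' -> E w E' | w v E' | eps; P' -> P P' | w P' | eps

Left recursion appears on E, P.
For E: α = {E w, w v}, β = {w v, u E v, v w v, v P}. Rewrite as E → β E' and E' → α E' | ε.
For P: α = {P, w}, β = {v u, w u E, w u, E}. Rewrite as P → β P' and P' → α P' | ε.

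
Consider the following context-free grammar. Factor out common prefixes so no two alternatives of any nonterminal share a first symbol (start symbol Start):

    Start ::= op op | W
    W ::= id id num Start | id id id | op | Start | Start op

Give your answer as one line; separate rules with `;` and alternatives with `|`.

W has alternatives sharing prefix 'id id': factor to W → id id W1 with W1 → num Start | id.
W has alternatives sharing prefix 'Start': factor to W → Start W2 with W2 → ε | op.

Start ::= op op | W; W ::= op | id id W1 | Start W2; W1 ::= num Start | id; W2 ::= ε | op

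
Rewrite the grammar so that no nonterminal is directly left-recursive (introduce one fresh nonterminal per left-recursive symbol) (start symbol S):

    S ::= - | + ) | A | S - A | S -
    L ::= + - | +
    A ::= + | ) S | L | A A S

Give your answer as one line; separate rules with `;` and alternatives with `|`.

Directly left-recursive nonterminals: S, A.
For S: α = {- A, -}, β = {-, + ), A}. Rewrite as S → β S' and S' → α S' | ε.
For A: α = {A S}, β = {+, ) S, L}. Rewrite as A → β A' and A' → α A' | ε.

S ::= - S' | + ) S' | A S'; L ::= + - | +; A ::= + A' | ) S A' | L A'; S' ::= - A S' | - S' | ε; A' ::= A S A' | ε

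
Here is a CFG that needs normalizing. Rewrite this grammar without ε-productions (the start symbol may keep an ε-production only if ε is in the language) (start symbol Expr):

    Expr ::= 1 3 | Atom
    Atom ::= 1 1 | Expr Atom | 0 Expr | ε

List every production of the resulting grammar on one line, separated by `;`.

Nullable set = {Atom, Expr}.
ε ∈ L(G) since Expr is nullable, so keep Expr → ε.
Add the nullable-subset variants: Atom → Expr Atom gives Expr Atom | Expr. Atom → 0 Expr gives 0 Expr | 0.

Expr ::= 1 3 | Atom | ε; Atom ::= 1 1 | Expr Atom | Expr | 0 Expr | 0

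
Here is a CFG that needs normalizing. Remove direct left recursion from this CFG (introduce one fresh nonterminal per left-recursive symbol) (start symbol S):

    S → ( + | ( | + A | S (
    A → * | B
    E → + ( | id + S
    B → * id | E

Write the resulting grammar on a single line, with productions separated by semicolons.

S is directly left-recursive.
For S: α = {(}, β = {( +, (, + A}. Rewrite as S → β S' and S' → α S' | ε.

S → ( + S' | ( S' | + A S'; A → * | B; E → + ( | id + S; B → * id | E; S' → ( S' | ε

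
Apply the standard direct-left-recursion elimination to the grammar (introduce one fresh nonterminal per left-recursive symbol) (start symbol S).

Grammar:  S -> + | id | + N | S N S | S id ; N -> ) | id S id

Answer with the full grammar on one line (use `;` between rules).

S is directly left-recursive.
For S: α = {N S, id}, β = {+, id, + N}. Rewrite as S → β S' and S' → α S' | ε.

S -> + S' | id S' | + N S'; N -> ) | id S id; S' -> N S S' | id S' | ε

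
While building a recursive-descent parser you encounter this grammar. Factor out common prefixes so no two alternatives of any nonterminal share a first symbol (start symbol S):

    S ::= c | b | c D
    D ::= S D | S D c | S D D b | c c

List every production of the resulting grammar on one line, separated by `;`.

S ::= b | c S'; D ::= c c | S D D'; S' ::= epsilon | D; D' ::= epsilon | c | D b

S has alternatives sharing prefix 'c': factor to S → c S' with S' → ε | D.
D has alternatives sharing prefix 'S D': factor to D → S D D' with D' → ε | c | D b.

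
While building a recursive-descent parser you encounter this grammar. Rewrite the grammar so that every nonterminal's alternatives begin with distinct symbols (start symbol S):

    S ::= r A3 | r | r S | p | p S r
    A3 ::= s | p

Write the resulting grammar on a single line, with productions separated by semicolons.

S has alternatives sharing prefix 'r': factor to S → r S' with S' → A3 | ε | S.
S has alternatives sharing prefix 'p': factor to S → p S'' with S'' → ε | S r.

S ::= r S' | p S''; A3 ::= s | p; S' ::= A3 | epsilon | S; S'' ::= epsilon | S r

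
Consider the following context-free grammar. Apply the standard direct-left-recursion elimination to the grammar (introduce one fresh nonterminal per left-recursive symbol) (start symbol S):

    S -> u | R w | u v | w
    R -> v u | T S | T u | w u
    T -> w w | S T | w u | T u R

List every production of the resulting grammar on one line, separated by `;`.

S -> u | R w | u v | w; R -> v u | T S | T u | w u; T -> w w T' | S T T' | w u T'; T' -> u R T' | ε

T is directly left-recursive.
For T: α = {u R}, β = {w w, S T, w u}. Rewrite as T → β T' and T' → α T' | ε.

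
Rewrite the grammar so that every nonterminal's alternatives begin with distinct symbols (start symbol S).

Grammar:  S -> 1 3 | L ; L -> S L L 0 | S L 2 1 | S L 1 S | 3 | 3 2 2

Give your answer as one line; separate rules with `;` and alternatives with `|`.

L has alternatives sharing prefix 'S L': factor to L → S L L' with L' → L 0 | 2 1 | 1 S.
L has alternatives sharing prefix '3': factor to L → 3 L'' with L'' → ε | 2 2.

S -> 1 3 | L; L -> S L L' | 3 L''; L' -> L 0 | 2 1 | 1 S; L'' -> ε | 2 2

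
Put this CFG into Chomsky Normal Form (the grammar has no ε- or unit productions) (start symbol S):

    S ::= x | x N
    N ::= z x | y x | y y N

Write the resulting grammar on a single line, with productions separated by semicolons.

S ::= x | X1 N; N ::= X2 X1 | X3 X1 | X3 Y1; X1 ::= x; X2 ::= z; X3 ::= y; Y1 ::= X3 N

Introduce a nonterminal for each terminal appearing in a rule of length ≥ 2: X1 → x, X2 → z, X3 → y.
Binarize each right-hand side of length ≥ 3 by chaining fresh nonterminals (Y1, Y2, …): affected rules were N → X3 X3 N.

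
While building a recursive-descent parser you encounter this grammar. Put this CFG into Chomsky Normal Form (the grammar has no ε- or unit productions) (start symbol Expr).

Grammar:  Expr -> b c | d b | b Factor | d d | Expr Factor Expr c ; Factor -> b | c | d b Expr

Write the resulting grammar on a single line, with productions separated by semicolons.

Expr -> X1 X2 | X3 X1 | X1 Factor | X3 X3 | Expr Y1; Factor -> b | c | X3 Y3; X1 -> b; X2 -> c; X3 -> d; Y1 -> Factor Y2; Y2 -> Expr X2; Y3 -> X1 Expr

Introduce a nonterminal for each terminal appearing in a rule of length ≥ 2: X1 → b, X2 → c, X3 → d.
Binarize each right-hand side of length ≥ 3 by chaining fresh nonterminals (Y1, Y2, …): affected rules were Expr → Expr Factor Expr X2; Factor → X3 X1 Expr.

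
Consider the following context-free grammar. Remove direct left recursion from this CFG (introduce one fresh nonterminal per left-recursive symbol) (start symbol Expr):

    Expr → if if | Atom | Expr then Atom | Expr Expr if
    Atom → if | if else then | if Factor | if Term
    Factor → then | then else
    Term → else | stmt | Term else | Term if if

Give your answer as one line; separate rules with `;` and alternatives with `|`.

Expr → if if Expr1 | Atom Expr1; Atom → if | if else then | if Factor | if Term; Factor → then | then else; Term → else Term1 | stmt Term1; Expr1 → then Atom Expr1 | Expr if Expr1 | epsilon; Term1 → else Term1 | if if Term1 | epsilon

Left recursion appears on Expr, Term.
For Expr: α = {then Atom, Expr if}, β = {if if, Atom}. Rewrite as Expr → β Expr1 and Expr1 → α Expr1 | ε.
For Term: α = {else, if if}, β = {else, stmt}. Rewrite as Term → β Term1 and Term1 → α Term1 | ε.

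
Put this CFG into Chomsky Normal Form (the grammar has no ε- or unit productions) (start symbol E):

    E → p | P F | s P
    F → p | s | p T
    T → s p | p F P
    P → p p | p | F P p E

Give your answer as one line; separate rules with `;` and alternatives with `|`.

Introduce a nonterminal for each terminal appearing in a rule of length ≥ 2: X1 → s, X2 → p.
Binarize each right-hand side of length ≥ 3 by chaining fresh nonterminals (Y1, Y2, …): affected rules were T → X2 F P; P → F P X2 E.

E → p | P F | X1 P; F → p | s | X2 T; T → X1 X2 | X2 Y1; P → X2 X2 | p | F Y2; X1 → s; X2 → p; Y1 → F P; Y2 → P Y3; Y3 → X2 E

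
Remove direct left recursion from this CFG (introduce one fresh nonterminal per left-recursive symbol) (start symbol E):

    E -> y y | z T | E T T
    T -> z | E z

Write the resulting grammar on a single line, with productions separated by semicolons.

Directly left-recursive nonterminal: E.
For E: α = {T T}, β = {y y, z T}. Rewrite as E → β E' and E' → α E' | ε.

E -> y y E' | z T E'; T -> z | E z; E' -> T T E' | ε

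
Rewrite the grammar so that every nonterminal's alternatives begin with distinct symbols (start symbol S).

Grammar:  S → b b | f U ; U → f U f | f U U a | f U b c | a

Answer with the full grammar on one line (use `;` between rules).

U has alternatives sharing prefix 'f U': factor to U → f U U' with U' → f | U a | b c.

S → b b | f U; U → a | f U U'; U' → f | U a | b c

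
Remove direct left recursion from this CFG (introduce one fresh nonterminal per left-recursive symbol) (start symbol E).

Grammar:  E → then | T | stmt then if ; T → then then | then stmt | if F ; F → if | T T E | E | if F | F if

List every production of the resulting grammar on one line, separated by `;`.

Directly left-recursive nonterminal: F.
For F: α = {if}, β = {if, T T E, E, if F}. Rewrite as F → β F' and F' → α F' | ε.

E → then | T | stmt then if; T → then then | then stmt | if F; F → if F' | T T E F' | E F' | if F F'; F' → if F' | ε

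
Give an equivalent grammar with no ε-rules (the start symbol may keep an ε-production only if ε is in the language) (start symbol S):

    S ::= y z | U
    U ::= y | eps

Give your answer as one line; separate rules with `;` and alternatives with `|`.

The nullable symbols are {S, U}.
ε ∈ L(G) since S is nullable, so keep S → ε.

S ::= y z | U | ε; U ::= y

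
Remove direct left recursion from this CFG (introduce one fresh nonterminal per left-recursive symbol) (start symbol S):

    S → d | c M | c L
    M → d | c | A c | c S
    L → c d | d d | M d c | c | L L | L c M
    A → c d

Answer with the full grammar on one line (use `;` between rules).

S → d | c M | c L; M → d | c | A c | c S; L → c d L' | d d L' | M d c L' | c L'; A → c d; L' → L L' | c M L' | ε

Left recursion appears on L.
For L: α = {L, c M}, β = {c d, d d, M d c, c}. Rewrite as L → β L' and L' → α L' | ε.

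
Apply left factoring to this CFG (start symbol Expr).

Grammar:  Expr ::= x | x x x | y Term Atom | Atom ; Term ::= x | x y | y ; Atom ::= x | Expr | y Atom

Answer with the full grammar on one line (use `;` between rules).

Expr has alternatives sharing prefix 'x': factor to Expr → x Expr1 with Expr1 → ε | x x.
Term has alternatives sharing prefix 'x': factor to Term → x Term1 with Term1 → ε | y.

Expr ::= y Term Atom | Atom | x Expr1; Term ::= y | x Term1; Atom ::= x | Expr | y Atom; Expr1 ::= epsilon | x x; Term1 ::= epsilon | y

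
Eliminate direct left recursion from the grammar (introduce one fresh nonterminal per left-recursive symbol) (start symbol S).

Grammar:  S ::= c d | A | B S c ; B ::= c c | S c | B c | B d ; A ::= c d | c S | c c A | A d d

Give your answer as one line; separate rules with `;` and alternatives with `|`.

S ::= c d | A | B S c; B ::= c c B' | S c B'; A ::= c d A' | c S A' | c c A A'; B' ::= c B' | d B' | ε; A' ::= d d A' | ε

B, A are directly left-recursive.
For B: α = {c, d}, β = {c c, S c}. Rewrite as B → β B' and B' → α B' | ε.
For A: α = {d d}, β = {c d, c S, c c A}. Rewrite as A → β A' and A' → α A' | ε.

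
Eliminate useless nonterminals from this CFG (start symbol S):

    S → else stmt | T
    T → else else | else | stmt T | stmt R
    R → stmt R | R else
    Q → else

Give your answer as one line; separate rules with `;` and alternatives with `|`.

S → else stmt | T; T → else else | else | stmt T

Generating nonterminals: {Q, S, T}.
Reachable from S after that: {S, T}.
Removed useless symbols: {Q, R} and every production mentioning them.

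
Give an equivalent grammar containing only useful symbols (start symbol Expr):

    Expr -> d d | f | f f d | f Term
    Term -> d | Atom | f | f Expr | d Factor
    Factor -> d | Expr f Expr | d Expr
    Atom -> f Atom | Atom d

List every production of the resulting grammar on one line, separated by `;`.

Generating nonterminals: {Expr, Factor, Term}.
Reachable from Expr after that: {Expr, Factor, Term}.
Removed useless symbols: {Atom} and every production mentioning them.

Expr -> d d | f | f f d | f Term; Term -> d | f | f Expr | d Factor; Factor -> d | Expr f Expr | d Expr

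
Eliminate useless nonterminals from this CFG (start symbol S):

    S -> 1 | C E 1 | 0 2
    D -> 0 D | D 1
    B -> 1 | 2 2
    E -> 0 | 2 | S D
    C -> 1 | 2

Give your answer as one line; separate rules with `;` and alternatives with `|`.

Generating nonterminals: {B, C, E, S}.
Reachable from S after that: {C, E, S}.
Removed useless symbols: {B, D} and every production mentioning them.

S -> 1 | C E 1 | 0 2; E -> 0 | 2; C -> 1 | 2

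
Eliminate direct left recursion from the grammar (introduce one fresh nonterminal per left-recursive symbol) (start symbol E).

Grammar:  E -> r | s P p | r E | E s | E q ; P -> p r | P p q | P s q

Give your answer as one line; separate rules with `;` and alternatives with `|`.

E, P are directly left-recursive.
For E: α = {s, q}, β = {r, s P p, r E}. Rewrite as E → β E' and E' → α E' | ε.
For P: α = {p q, s q}, β = {p r}. Rewrite as P → β P' and P' → α P' | ε.

E -> r E' | s P p E' | r E E'; P -> p r P'; E' -> s E' | q E' | eps; P' -> p q P' | s q P' | eps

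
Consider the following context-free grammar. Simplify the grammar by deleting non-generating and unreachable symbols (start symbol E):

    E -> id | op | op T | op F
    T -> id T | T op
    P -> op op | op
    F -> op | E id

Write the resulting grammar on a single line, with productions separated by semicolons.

Generating nonterminals: {E, F, P}.
Reachable from E after that: {E, F}.
Removed useless symbols: {P, T} and every production mentioning them.

E -> id | op | op F; F -> op | E id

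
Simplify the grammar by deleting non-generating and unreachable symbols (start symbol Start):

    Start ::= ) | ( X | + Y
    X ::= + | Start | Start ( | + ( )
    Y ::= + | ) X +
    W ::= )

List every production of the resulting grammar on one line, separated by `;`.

Generating nonterminals: {Start, W, X, Y}.
Reachable from Start after that: {Start, X, Y}.
Removed useless symbols: {W} and every production mentioning them.

Start ::= ) | ( X | + Y; X ::= + | Start | Start ( | + ( ); Y ::= + | ) X +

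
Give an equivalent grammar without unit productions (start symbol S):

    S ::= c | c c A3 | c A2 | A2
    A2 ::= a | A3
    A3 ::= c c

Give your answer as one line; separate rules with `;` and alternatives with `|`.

S ::= a | c | c c A3 | c A2 | c c; A2 ::= a | c c; A3 ::= c c

Unit pairs: A2 ⇒* {A3}; S ⇒* {A2, A3}.
For each unit pair (A, B), copy every non-unit production of B to A, then drop all unit productions.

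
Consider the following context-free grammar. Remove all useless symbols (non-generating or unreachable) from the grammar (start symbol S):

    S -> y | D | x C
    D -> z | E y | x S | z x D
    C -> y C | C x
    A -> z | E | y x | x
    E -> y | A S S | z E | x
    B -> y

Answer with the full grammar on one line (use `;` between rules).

S -> y | D; D -> z | E y | x S | z x D; A -> z | E | y x | x; E -> y | A S S | z E | x

Generating nonterminals: {A, B, D, E, S}.
Reachable from S after that: {A, D, E, S}.
Removed useless symbols: {B, C} and every production mentioning them.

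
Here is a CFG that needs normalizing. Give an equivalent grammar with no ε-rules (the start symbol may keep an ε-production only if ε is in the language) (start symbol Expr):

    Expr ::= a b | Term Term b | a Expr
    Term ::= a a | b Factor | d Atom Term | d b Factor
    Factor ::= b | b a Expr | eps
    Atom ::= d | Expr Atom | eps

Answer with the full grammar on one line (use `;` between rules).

The nullable symbols are {Atom, Factor}.
ε ∉ L(G), so no ε-production is kept.
For each production, add variants omitting each subset of nullable occurrences: Term → b Factor gives b Factor | b. Term → d Atom Term gives d Atom Term | d Term. Term → d b Factor gives d b Factor | d b. Atom → Expr Atom gives Expr Atom | Expr.

Expr ::= a b | Term Term b | a Expr; Term ::= a a | b Factor | b | d Atom Term | d Term | d b Factor | d b; Factor ::= b | b a Expr; Atom ::= d | Expr Atom | Expr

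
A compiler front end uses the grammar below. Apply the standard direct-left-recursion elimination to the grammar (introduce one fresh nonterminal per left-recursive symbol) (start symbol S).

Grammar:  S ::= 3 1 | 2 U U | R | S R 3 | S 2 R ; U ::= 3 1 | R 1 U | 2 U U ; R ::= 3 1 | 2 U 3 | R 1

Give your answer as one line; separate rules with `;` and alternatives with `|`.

Left recursion appears on S, R.
For S: α = {R 3, 2 R}, β = {3 1, 2 U U, R}. Rewrite as S → β S' and S' → α S' | ε.
For R: α = {1}, β = {3 1, 2 U 3}. Rewrite as R → β R' and R' → α R' | ε.

S ::= 3 1 S' | 2 U U S' | R S'; U ::= 3 1 | R 1 U | 2 U U; R ::= 3 1 R' | 2 U 3 R'; S' ::= R 3 S' | 2 R S' | ε; R' ::= 1 R' | ε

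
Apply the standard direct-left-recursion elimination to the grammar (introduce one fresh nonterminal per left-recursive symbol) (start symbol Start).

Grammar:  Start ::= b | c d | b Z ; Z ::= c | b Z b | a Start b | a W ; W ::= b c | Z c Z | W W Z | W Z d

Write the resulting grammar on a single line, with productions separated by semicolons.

Start ::= b | c d | b Z; Z ::= c | b Z b | a Start b | a W; W ::= b c W1 | Z c Z W1; W1 ::= W Z W1 | Z d W1 | ε

W is directly left-recursive.
For W: α = {W Z, Z d}, β = {b c, Z c Z}. Rewrite as W → β W1 and W1 → α W1 | ε.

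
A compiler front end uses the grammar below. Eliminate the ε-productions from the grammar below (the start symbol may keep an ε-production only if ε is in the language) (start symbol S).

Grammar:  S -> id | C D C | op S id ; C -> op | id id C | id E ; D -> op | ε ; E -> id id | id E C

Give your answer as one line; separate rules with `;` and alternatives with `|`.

S -> id | C D C | C C | op S id; C -> op | id id C | id E; D -> op; E -> id id | id E C

Nullable set = {D}.
ε ∉ L(G), so no ε-production is kept.
Add the nullable-subset variants: S → C D C gives C D C | C C.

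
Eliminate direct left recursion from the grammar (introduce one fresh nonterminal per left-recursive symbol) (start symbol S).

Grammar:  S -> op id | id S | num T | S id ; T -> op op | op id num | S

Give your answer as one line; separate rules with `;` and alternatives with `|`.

Directly left-recursive nonterminal: S.
For S: α = {id}, β = {op id, id S, num T}. Rewrite as S → β S' and S' → α S' | ε.

S -> op id S' | id S S' | num T S'; T -> op op | op id num | S; S' -> id S' | ε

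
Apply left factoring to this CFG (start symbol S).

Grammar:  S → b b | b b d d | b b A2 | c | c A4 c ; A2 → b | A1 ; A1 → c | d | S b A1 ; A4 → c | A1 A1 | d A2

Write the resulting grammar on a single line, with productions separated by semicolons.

S → b b S' | c S''; A2 → b | A1; A1 → c | d | S b A1; A4 → c | A1 A1 | d A2; S' → epsilon | d d | A2; S'' → epsilon | A4 c

S has alternatives sharing prefix 'b b': factor to S → b b S' with S' → ε | d d | A2.
S has alternatives sharing prefix 'c': factor to S → c S'' with S'' → ε | A4 c.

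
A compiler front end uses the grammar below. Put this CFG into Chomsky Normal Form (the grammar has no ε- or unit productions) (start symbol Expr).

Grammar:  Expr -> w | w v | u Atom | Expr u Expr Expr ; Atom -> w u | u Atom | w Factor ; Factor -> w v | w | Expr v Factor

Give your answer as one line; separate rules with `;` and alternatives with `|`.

Expr -> w | X1 X2 | X3 Atom | Expr Y1; Atom -> X1 X3 | X3 Atom | X1 Factor; Factor -> X1 X2 | w | Expr Y3; X1 -> w; X2 -> v; X3 -> u; Y1 -> X3 Y2; Y2 -> Expr Expr; Y3 -> X2 Factor

Introduce a nonterminal for each terminal appearing in a rule of length ≥ 2: X1 → w, X2 → v, X3 → u.
Binarize each right-hand side of length ≥ 3 by chaining fresh nonterminals (Y1, Y2, …): affected rules were Expr → Expr X3 Expr Expr; Factor → Expr X2 Factor.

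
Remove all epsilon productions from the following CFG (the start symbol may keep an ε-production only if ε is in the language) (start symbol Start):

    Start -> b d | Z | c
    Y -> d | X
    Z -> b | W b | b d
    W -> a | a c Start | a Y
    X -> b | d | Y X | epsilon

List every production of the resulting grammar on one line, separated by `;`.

Start -> b d | Z | c; Y -> d | X; Z -> b | W b | b d; W -> a | a c Start | a Y; X -> b | d | Y X | Y

Nullable set = {X, Y}.
ε ∉ L(G), so no ε-production is kept.
Expand every rule over subsets of its nullable positions: X → Y X gives Y X | Y.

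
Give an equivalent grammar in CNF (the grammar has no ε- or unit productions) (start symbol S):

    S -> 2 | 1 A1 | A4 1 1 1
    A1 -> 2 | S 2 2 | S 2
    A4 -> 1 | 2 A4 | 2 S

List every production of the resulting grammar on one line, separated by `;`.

Introduce a nonterminal for each terminal appearing in a rule of length ≥ 2: X1 → 1, X2 → 2.
Binarize each right-hand side of length ≥ 3 by chaining fresh nonterminals (Y1, Y2, …): affected rules were S → A4 X1 X1 X1; A1 → S X2 X2.

S -> 2 | X1 A1 | A4 Y1; A1 -> 2 | S Y3 | S X2; A4 -> 1 | X2 A4 | X2 S; X1 -> 1; X2 -> 2; Y1 -> X1 Y2; Y2 -> X1 X1; Y3 -> X2 X2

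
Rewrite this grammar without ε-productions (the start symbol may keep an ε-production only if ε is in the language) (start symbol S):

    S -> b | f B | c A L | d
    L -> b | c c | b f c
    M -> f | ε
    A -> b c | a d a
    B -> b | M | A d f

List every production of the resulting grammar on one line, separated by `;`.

The nullable symbols are {B, M}.
ε ∉ L(G), so no ε-production is kept.
For each production, add variants omitting each subset of nullable occurrences: S → f B gives f B | f.

S -> b | f B | f | c A L | d; L -> b | c c | b f c; M -> f; A -> b c | a d a; B -> b | M | A d f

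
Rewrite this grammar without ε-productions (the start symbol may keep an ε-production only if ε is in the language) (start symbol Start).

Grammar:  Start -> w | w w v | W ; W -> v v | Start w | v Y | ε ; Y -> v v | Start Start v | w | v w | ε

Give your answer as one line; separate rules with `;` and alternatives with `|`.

Nullable set = {Start, W, Y}.
ε ∈ L(G) since Start is nullable, so keep Start → ε.
Expand every rule over subsets of its nullable positions: W → Start w gives Start w | w. W → v Y gives v Y | v. Y → Start Start v gives Start Start v | Start v | v.

Start -> w | w w v | W | ε; W -> v v | Start w | w | v Y | v; Y -> v v | Start Start v | Start v | v | w | v w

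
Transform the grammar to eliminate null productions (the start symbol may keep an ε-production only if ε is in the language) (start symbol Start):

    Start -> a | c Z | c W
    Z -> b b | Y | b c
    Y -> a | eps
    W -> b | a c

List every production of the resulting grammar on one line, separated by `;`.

Start -> a | c Z | c | c W; Z -> b b | Y | b c; Y -> a; W -> b | a c

Nullable set = {Y, Z}.
ε ∉ L(G), so no ε-production is kept.
Expand every rule over subsets of its nullable positions: Start → c Z gives c Z | c.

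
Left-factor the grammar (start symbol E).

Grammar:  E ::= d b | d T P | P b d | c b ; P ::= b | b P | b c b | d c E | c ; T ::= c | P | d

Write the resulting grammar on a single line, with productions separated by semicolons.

E has alternatives sharing prefix 'd': factor to E → d E' with E' → b | T P.
P has alternatives sharing prefix 'b': factor to P → b P' with P' → ε | P | c b.

E ::= P b d | c b | d E'; P ::= d c E | c | b P'; T ::= c | P | d; E' ::= b | T P; P' ::= ε | P | c b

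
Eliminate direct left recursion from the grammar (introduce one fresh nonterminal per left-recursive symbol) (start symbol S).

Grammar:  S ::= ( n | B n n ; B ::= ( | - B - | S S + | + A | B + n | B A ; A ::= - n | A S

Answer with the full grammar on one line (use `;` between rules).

S ::= ( n | B n n; B ::= ( B' | - B - B' | S S + B' | + A B'; A ::= - n A'; B' ::= + n B' | A B' | eps; A' ::= S A' | eps

Left recursion appears on B, A.
For B: α = {+ n, A}, β = {(, - B -, S S +, + A}. Rewrite as B → β B' and B' → α B' | ε.
For A: α = {S}, β = {- n}. Rewrite as A → β A' and A' → α A' | ε.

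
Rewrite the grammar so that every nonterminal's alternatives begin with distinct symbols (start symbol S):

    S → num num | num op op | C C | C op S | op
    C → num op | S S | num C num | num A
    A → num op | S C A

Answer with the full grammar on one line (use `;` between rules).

S has alternatives sharing prefix 'num': factor to S → num S' with S' → num | op op.
S has alternatives sharing prefix 'C': factor to S → C S'' with S'' → C | op S.
C has alternatives sharing prefix 'num': factor to C → num C' with C' → op | C num | A.

S → op | num S' | C S''; C → S S | num C'; A → num op | S C A; S' → num | op op; S'' → C | op S; C' → op | C num | A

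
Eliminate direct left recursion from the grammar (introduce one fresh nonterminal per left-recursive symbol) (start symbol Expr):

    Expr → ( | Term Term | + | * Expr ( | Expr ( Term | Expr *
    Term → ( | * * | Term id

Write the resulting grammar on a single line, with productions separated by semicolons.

Expr → ( Expr1 | Term Term Expr1 | + Expr1 | * Expr ( Expr1; Term → ( Term1 | * * Term1; Expr1 → ( Term Expr1 | * Expr1 | ε; Term1 → id Term1 | ε

Directly left-recursive nonterminals: Expr, Term.
For Expr: α = {( Term, *}, β = {(, Term Term, +, * Expr (}. Rewrite as Expr → β Expr1 and Expr1 → α Expr1 | ε.
For Term: α = {id}, β = {(, * *}. Rewrite as Term → β Term1 and Term1 → α Term1 | ε.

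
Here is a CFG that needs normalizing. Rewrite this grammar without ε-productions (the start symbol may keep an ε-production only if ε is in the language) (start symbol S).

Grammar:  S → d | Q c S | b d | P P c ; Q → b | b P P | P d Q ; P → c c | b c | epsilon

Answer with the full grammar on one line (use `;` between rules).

S → d | Q c S | b d | P P c | P c | c; Q → b | b P P | b P | P d Q | d Q; P → c c | b c

The nullable symbols are {P}.
ε ∉ L(G), so no ε-production is kept.
Expand every rule over subsets of its nullable positions: S → P P c gives P P c | P c | c. Q → b P P gives b P P | b P. Q → P d Q gives P d Q | d Q.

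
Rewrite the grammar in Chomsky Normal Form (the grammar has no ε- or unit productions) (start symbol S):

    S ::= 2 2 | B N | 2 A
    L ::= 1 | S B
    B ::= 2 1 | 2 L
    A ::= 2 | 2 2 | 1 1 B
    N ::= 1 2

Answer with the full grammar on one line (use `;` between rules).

S ::= X1 X1 | B N | X1 A; L ::= 1 | S B; B ::= X1 X2 | X1 L; A ::= 2 | X1 X1 | X2 Y1; N ::= X2 X1; X1 ::= 2; X2 ::= 1; Y1 ::= X2 B

Introduce a nonterminal for each terminal appearing in a rule of length ≥ 2: X1 → 2, X2 → 1.
Binarize each right-hand side of length ≥ 3 by chaining fresh nonterminals (Y1, Y2, …): affected rules were A → X2 X2 B.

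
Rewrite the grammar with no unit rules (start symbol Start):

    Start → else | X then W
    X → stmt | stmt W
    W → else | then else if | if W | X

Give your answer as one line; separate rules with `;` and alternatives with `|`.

Start → else | X then W; X → stmt | stmt W; W → stmt | stmt W | else | then else if | if W

Unit pairs: W ⇒* {X}.
For every A with A ⇒* B via unit rules, add B's non-unit alternatives to A; then delete every rule of the form X → Y.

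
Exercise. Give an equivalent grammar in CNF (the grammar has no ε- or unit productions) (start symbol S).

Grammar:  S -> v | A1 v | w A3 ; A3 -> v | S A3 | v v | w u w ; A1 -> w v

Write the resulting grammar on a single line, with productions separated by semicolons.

S -> v | A1 X1 | X2 A3; A3 -> v | S A3 | X1 X1 | X2 Y1; A1 -> X2 X1; X1 -> v; X2 -> w; X3 -> u; Y1 -> X3 X2

Introduce a nonterminal for each terminal appearing in a rule of length ≥ 2: X1 → v, X2 → w, X3 → u.
Binarize each right-hand side of length ≥ 3 by chaining fresh nonterminals (Y1, Y2, …): affected rules were A3 → X2 X3 X2.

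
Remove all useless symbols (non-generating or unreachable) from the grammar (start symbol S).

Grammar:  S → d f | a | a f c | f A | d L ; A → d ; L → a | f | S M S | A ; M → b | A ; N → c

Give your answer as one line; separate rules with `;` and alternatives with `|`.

S → d f | a | a f c | f A | d L; A → d; L → a | f | S M S | A; M → b | A

Generating nonterminals: {A, L, M, N, S}.
Reachable from S after that: {A, L, M, S}.
Removed useless symbols: {N} and every production mentioning them.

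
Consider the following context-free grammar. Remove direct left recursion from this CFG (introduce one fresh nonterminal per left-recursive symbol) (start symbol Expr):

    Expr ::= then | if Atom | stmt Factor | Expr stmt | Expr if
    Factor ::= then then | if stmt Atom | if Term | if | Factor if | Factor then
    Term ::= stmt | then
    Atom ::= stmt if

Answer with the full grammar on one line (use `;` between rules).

Expr ::= then Expr1 | if Atom Expr1 | stmt Factor Expr1; Factor ::= then then Factor1 | if stmt Atom Factor1 | if Term Factor1 | if Factor1; Term ::= stmt | then; Atom ::= stmt if; Expr1 ::= stmt Expr1 | if Expr1 | ε; Factor1 ::= if Factor1 | then Factor1 | ε

Expr, Factor are directly left-recursive.
For Expr: α = {stmt, if}, β = {then, if Atom, stmt Factor}. Rewrite as Expr → β Expr1 and Expr1 → α Expr1 | ε.
For Factor: α = {if, then}, β = {then then, if stmt Atom, if Term, if}. Rewrite as Factor → β Factor1 and Factor1 → α Factor1 | ε.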